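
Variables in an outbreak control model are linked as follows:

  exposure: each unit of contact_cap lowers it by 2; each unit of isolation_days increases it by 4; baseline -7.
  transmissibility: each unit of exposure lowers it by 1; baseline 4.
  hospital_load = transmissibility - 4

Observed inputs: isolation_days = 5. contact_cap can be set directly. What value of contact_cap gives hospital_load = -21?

Substituting into the exposure equation gives exposure = -2*contact_cap + 13.
Substituting into the transmissibility equation gives transmissibility = 2*contact_cap - 9.
So hospital_load = 2*contact_cap - 13.
Solve 2*contact_cap - 13 = -21: contact_cap = (-21 + 13) / 2 = -4.

contact_cap = -4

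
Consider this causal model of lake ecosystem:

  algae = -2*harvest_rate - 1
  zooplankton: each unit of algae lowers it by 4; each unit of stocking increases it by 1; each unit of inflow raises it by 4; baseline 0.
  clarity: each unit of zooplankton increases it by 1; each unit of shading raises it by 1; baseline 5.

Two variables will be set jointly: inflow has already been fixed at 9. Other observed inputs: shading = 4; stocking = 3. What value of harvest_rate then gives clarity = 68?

harvest_rate = 2

With inflow held at 9:
Substituting into the zooplankton equation gives zooplankton = 8*harvest_rate + 43.
This gives clarity = 8*harvest_rate + 52.
Solve 8*harvest_rate + 52 = 68: harvest_rate = (68 - 52) / 8 = 2.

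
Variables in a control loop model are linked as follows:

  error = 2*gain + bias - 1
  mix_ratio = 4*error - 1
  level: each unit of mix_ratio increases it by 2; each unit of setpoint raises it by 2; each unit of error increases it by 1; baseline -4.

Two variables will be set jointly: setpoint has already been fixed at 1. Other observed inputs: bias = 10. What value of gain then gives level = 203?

With setpoint held at 1:
Substituting into the error equation gives error = 2*gain + 9.
Substituting into the mix_ratio equation gives mix_ratio = 8*gain + 35.
Substituting into the level equation gives level = 18*gain + 77.
Solve 18*gain + 77 = 203: gain = (203 - 77) / 18 = 7.

gain = 7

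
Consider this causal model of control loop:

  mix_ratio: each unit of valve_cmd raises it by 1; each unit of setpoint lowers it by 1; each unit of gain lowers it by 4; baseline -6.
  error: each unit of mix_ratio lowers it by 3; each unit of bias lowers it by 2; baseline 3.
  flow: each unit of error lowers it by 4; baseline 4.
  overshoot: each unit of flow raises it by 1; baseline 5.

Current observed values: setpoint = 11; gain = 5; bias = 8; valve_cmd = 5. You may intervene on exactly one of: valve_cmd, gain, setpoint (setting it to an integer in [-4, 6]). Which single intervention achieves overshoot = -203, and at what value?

set setpoint = 1

Intervening on valve_cmd: overshoot = 12*valve_cmd - 383. Reaching -203 requires valve_cmd = 15, outside [-4, 6].
Intervening on gain: overshoot = -48*gain - 83. Reaching -203 requires gain = 5/2, not an integer.
Intervening on setpoint: with other inputs at their observed values, overshoot = -12*setpoint - 191. Solving for -203 gives setpoint = 1, within [-4, 6].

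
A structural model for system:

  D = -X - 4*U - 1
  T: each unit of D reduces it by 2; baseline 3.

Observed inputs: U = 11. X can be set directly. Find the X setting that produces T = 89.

X = -2

Substituting into the D equation gives D = -X - 45.
Substituting into the T equation gives T = 2*X + 93.
Solve 2*X + 93 = 89: X = (89 - 93) / 2 = -2.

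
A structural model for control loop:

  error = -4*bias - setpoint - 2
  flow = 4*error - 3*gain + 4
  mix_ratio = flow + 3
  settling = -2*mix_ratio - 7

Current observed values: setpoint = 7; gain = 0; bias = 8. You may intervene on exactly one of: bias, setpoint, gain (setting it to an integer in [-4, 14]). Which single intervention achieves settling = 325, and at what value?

set gain = 3

Intervening on bias: settling = 32*bias + 51. Reaching 325 requires bias = 137/16, not an integer.
Intervening on setpoint: settling = 8*setpoint + 251. Reaching 325 requires setpoint = 37/4, not an integer.
Intervening on gain: with other inputs at their observed values, settling = 6*gain + 307. Solving for 325 gives gain = 3, within [-4, 14].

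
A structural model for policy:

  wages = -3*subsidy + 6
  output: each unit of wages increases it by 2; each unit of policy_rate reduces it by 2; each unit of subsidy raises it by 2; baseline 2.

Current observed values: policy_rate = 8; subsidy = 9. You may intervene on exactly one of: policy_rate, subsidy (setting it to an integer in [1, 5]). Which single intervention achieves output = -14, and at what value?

set subsidy = 3

Intervening on policy_rate: output = -2*policy_rate - 22. Reaching -14 requires policy_rate = -4, outside [1, 5].
Intervening on subsidy: with other inputs at their observed values, output = -4*subsidy - 2. Solving for -14 gives subsidy = 3, within [1, 5].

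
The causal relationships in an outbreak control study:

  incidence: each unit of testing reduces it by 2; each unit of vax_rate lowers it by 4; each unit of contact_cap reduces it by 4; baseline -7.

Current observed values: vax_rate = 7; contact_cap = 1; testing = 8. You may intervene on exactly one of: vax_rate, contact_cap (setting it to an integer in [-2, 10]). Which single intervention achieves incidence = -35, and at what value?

set vax_rate = 2

Intervening on vax_rate: with other inputs at their observed values, incidence = -4*vax_rate - 27. Solving for -35 gives vax_rate = 2, within [-2, 10].
Intervening on contact_cap: incidence = -4*contact_cap - 51. Reaching -35 requires contact_cap = -4, outside [-2, 10].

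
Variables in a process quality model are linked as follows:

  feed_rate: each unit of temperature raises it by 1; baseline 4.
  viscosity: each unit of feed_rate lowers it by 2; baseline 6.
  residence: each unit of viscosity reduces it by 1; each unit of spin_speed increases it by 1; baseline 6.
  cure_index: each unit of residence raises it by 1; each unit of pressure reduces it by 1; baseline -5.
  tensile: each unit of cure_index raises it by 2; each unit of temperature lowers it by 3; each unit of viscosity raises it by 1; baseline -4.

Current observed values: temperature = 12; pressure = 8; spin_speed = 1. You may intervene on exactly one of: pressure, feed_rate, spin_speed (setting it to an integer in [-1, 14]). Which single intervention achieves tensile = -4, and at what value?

set spin_speed = 12

Intervening on pressure: tensile = -2*pressure - 10. Reaching -4 requires pressure = -3, outside [-1, 14].
Intervening on feed_rate: tensile = 2*feed_rate - 58. Reaching -4 requires feed_rate = 27, outside [-1, 14].
Intervening on spin_speed: with other inputs at their observed values, tensile = 2*spin_speed - 28. Solving for -4 gives spin_speed = 12, within [-1, 14].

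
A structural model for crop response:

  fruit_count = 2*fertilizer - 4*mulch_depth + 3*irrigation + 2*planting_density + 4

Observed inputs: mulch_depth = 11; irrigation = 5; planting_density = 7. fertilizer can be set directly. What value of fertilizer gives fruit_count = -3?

fertilizer = 4

Substituting into the fruit_count equation gives fruit_count = 2*fertilizer - 11.
Solve 2*fertilizer - 11 = -3: fertilizer = (-3 + 11) / 2 = 4.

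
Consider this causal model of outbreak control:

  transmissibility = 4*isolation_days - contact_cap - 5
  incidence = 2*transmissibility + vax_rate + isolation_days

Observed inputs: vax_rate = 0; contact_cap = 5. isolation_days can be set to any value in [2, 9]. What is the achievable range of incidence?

-2 to 61

Substituting into the transmissibility equation gives transmissibility = 4*isolation_days - 10.
incidence becomes 9*isolation_days - 20.
Linear in isolation_days, so extremes are at the endpoints: isolation_days = 2 gives incidence = -2; isolation_days = 9 gives incidence = 61.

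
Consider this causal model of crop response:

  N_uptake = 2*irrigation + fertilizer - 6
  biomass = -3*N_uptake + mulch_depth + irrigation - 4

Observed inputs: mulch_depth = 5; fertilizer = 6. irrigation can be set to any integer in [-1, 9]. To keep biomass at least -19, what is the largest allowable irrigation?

irrigation = 4

Substituting into the N_uptake equation gives N_uptake = 2*irrigation.
So biomass = -5*irrigation + 1.
Require -5*irrigation + 1 ≥ -19, so irrigation ≤ 4.
The largest integer in [-1, 9] satisfying this is 4.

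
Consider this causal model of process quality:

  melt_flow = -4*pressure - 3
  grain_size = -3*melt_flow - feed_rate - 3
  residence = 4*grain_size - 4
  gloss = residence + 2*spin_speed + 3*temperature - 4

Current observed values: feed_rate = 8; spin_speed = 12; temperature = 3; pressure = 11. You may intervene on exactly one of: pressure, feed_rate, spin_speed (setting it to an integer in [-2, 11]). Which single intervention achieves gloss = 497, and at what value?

set pressure = 10

Intervening on pressure: with other inputs at their observed values, gloss = 48*pressure + 17. Solving for 497 gives pressure = 10, within [-2, 11].
Intervening on feed_rate: gloss = -4*feed_rate + 577. Reaching 497 requires feed_rate = 20, outside [-2, 11].
Intervening on spin_speed: gloss = 2*spin_speed + 521. Reaching 497 requires spin_speed = -12, outside [-2, 11].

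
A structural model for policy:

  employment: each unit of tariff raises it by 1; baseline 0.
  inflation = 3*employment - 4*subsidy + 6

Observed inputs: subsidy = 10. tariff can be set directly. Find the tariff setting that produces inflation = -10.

Substituting into the inflation equation gives inflation = 3*tariff - 34.
Solve 3*tariff - 34 = -10: tariff = (-10 + 34) / 3 = 8.

tariff = 8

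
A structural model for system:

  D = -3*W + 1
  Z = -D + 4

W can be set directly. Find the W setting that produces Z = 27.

W = 8

Substituting into the Z equation gives Z = 3*W + 3.
Solve 3*W + 3 = 27: W = (27 - 3) / 3 = 8.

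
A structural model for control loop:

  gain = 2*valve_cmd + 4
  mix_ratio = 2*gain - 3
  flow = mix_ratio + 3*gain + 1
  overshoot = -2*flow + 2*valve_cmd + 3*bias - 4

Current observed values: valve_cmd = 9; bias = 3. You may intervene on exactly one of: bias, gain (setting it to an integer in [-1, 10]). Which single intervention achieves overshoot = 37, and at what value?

Intervening on bias: overshoot = 3*bias - 202. Reaching 37 requires bias = 239/3, not an integer.
Intervening on gain: with other inputs at their observed values, overshoot = -10*gain + 27. Solving for 37 gives gain = -1, within [-1, 10].

set gain = -1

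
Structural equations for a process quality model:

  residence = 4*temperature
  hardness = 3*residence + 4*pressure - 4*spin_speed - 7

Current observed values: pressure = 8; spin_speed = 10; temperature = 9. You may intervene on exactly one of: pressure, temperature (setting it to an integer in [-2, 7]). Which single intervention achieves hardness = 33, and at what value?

set temperature = 4

Intervening on pressure: hardness = 4*pressure + 61. Reaching 33 requires pressure = -7, outside [-2, 7].
Intervening on temperature: with other inputs at their observed values, hardness = 12*temperature - 15. Solving for 33 gives temperature = 4, within [-2, 7].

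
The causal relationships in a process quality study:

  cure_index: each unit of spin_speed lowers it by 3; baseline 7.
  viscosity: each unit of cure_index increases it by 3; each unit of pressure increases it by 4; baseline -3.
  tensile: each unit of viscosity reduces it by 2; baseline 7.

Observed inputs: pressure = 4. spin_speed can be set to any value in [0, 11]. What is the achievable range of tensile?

-61 to 137

Substituting into the viscosity equation gives viscosity = -9*spin_speed + 34.
Substituting into the tensile equation gives tensile = 18*spin_speed - 61.
Linear in spin_speed, so extremes are at the endpoints: spin_speed = 0 gives tensile = -61; spin_speed = 11 gives tensile = 137.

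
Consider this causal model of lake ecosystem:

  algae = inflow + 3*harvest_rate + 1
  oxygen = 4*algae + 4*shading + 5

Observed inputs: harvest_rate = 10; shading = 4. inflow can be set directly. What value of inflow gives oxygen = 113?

Substituting into the algae equation gives algae = inflow + 31.
This gives oxygen = 4*inflow + 145.
Solve 4*inflow + 145 = 113: inflow = (113 - 145) / 4 = -8.

inflow = -8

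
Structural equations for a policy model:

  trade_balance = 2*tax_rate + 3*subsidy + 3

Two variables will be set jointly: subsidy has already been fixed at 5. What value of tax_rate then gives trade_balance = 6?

With subsidy held at 5:
Substituting into the trade_balance equation gives trade_balance = 2*tax_rate + 18.
Solve 2*tax_rate + 18 = 6: tax_rate = (6 - 18) / 2 = -6.

tax_rate = -6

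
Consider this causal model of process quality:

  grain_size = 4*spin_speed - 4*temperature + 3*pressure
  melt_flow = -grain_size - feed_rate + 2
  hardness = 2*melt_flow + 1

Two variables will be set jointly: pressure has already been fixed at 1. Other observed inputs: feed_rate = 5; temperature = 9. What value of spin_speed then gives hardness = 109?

spin_speed = -6

With pressure held at 1:
Substituting into the grain_size equation gives grain_size = 4*spin_speed - 33.
melt_flow becomes -4*spin_speed + 30.
Substituting into the hardness equation gives hardness = -8*spin_speed + 61.
Solve -8*spin_speed + 61 = 109: spin_speed = (109 - 61) / -8 = -6.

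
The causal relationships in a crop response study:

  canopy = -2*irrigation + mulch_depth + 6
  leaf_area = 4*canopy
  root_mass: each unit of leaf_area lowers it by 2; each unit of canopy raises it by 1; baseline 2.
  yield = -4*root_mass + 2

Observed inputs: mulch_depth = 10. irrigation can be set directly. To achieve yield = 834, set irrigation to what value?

Substituting into the canopy equation gives canopy = -2*irrigation + 16.
Substituting into the leaf_area equation gives leaf_area = -8*irrigation + 64.
So root_mass = 14*irrigation - 110.
Substituting into the yield equation gives yield = -56*irrigation + 442.
Solve -56*irrigation + 442 = 834: irrigation = (834 - 442) / -56 = -7.

irrigation = -7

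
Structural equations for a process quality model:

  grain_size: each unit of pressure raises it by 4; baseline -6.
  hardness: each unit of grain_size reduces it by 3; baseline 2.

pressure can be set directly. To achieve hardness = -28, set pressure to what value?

Substituting into the hardness equation gives hardness = -12*pressure + 20.
Solve -12*pressure + 20 = -28: pressure = (-28 - 20) / -12 = 4.

pressure = 4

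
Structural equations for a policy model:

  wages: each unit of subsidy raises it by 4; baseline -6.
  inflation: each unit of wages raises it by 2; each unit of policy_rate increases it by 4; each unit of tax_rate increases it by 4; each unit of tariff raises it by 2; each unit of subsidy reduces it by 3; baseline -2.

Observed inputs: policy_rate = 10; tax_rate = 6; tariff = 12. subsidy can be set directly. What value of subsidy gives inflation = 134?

subsidy = 12

Substituting into the inflation equation gives inflation = 5*subsidy + 74.
Solve 5*subsidy + 74 = 134: subsidy = (134 - 74) / 5 = 12.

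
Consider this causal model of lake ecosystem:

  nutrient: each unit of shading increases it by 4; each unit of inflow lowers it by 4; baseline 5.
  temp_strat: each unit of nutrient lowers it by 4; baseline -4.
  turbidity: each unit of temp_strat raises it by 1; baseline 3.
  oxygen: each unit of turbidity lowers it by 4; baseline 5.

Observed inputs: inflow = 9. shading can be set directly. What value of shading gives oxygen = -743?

shading = -4

Substituting into the nutrient equation gives nutrient = 4*shading - 31.
Substituting into the temp_strat equation gives temp_strat = -16*shading + 120.
turbidity becomes -16*shading + 123.
oxygen becomes 64*shading - 487.
Solve 64*shading - 487 = -743: shading = (-743 + 487) / 64 = -4.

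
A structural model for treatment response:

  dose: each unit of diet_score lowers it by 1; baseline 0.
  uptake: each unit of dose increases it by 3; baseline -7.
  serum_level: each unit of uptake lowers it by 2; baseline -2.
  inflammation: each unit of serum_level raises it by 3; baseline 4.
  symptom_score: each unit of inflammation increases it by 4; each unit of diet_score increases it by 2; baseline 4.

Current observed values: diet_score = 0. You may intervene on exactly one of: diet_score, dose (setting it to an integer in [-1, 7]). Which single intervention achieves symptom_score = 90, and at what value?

Intervening on diet_score: with other inputs at their observed values, symptom_score = 74*diet_score + 164. Solving for 90 gives diet_score = -1, within [-1, 7].
Intervening on dose: symptom_score = -72*dose + 164. Reaching 90 requires dose = 37/36, not an integer.

set diet_score = -1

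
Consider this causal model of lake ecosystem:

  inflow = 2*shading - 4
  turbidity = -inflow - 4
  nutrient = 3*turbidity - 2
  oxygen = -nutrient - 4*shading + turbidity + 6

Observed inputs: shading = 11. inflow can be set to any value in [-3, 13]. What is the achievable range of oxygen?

Intervening on inflow fixes its value directly, overriding its dependence on shading.
Substituting into the nutrient equation gives nutrient = -3*inflow - 14.
oxygen becomes 2*inflow - 28.
Linear in inflow, so extremes are at the endpoints: inflow = -3 gives oxygen = -34; inflow = 13 gives oxygen = -2.

-34 to -2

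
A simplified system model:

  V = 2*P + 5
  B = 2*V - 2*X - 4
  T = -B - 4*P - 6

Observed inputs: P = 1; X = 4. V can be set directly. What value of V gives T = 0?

V = 1

Intervening on V fixes its value directly, overriding its dependence on P.
Substituting into the B equation gives B = 2*V - 12.
This gives T = -2*V + 2.
Solve -2*V + 2 = 0: V = (0 - 2) / -2 = 1.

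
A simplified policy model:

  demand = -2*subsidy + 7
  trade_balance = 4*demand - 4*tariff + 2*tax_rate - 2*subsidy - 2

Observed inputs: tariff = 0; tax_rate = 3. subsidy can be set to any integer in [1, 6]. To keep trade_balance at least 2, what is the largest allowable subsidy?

subsidy = 3

Substituting into the trade_balance equation gives trade_balance = -10*subsidy + 32.
Require -10*subsidy + 32 ≥ 2, so subsidy ≤ 3.
The largest integer in [1, 6] satisfying this is 3.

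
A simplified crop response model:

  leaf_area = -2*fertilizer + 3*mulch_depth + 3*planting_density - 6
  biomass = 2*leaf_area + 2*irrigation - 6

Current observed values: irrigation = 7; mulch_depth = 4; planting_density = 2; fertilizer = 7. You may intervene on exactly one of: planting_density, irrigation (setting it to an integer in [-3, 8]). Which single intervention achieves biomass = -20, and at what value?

Intervening on planting_density: with other inputs at their observed values, biomass = 6*planting_density - 8. Solving for -20 gives planting_density = -2, within [-3, 8].
Intervening on irrigation: biomass = 2*irrigation - 10. Reaching -20 requires irrigation = -5, outside [-3, 8].

set planting_density = -2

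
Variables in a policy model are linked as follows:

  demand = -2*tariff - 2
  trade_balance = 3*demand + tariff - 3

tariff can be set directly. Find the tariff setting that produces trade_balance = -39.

tariff = 6

Substituting into the trade_balance equation gives trade_balance = -5*tariff - 9.
Solve -5*tariff - 9 = -39: tariff = (-39 + 9) / -5 = 6.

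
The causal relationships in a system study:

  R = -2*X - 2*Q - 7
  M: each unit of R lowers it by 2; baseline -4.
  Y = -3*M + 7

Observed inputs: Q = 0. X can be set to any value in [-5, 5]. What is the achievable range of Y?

Substituting into the R equation gives R = -2*X - 7.
M becomes 4*X + 10.
Y becomes -12*X - 23.
Linear in X, so extremes are at the endpoints: X = -5 gives Y = 37; X = 5 gives Y = -83.

-83 to 37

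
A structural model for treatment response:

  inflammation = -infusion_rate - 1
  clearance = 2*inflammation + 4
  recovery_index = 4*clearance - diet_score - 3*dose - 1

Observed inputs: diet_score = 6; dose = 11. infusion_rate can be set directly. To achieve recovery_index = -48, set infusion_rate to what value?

Substituting into the clearance equation gives clearance = -2*infusion_rate + 2.
This gives recovery_index = -8*infusion_rate - 32.
Solve -8*infusion_rate - 32 = -48: infusion_rate = (-48 + 32) / -8 = 2.

infusion_rate = 2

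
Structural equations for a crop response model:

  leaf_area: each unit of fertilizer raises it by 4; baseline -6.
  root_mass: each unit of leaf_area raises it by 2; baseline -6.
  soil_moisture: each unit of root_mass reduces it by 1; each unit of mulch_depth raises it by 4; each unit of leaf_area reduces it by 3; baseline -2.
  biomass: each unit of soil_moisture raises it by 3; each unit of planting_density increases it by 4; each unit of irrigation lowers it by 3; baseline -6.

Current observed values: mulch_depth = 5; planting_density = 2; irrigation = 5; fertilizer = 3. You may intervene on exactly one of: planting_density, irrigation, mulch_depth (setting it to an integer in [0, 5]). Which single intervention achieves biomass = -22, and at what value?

Intervening on planting_density: biomass = 4*planting_density - 39. Reaching -22 requires planting_density = 17/4, not an integer.
Intervening on irrigation: with other inputs at their observed values, biomass = -3*irrigation - 16. Solving for -22 gives irrigation = 2, within [0, 5].
Intervening on mulch_depth: biomass = 12*mulch_depth - 91. Reaching -22 requires mulch_depth = 23/4, not an integer.

set irrigation = 2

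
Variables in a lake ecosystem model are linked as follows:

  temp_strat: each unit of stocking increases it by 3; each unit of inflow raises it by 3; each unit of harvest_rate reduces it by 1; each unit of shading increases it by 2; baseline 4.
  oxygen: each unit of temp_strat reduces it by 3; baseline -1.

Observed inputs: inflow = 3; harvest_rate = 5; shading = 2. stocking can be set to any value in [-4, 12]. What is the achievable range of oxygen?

Substituting into the temp_strat equation gives temp_strat = 3*stocking + 12.
This gives oxygen = -9*stocking - 37.
Linear in stocking, so extremes are at the endpoints: stocking = -4 gives oxygen = -1; stocking = 12 gives oxygen = -145.

-145 to -1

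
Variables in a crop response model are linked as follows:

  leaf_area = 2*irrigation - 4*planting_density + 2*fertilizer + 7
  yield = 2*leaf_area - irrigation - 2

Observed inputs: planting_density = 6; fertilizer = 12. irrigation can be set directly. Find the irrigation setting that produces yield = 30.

Substituting into the leaf_area equation gives leaf_area = 2*irrigation + 7.
This gives yield = 3*irrigation + 12.
Solve 3*irrigation + 12 = 30: irrigation = (30 - 12) / 3 = 6.

irrigation = 6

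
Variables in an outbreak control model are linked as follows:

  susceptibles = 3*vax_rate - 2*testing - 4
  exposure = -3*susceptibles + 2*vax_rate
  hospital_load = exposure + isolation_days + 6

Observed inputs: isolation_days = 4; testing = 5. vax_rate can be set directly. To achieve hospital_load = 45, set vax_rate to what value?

vax_rate = 1

Substituting into the susceptibles equation gives susceptibles = 3*vax_rate - 14.
Substituting into the exposure equation gives exposure = -7*vax_rate + 42.
Substituting into the hospital_load equation gives hospital_load = -7*vax_rate + 52.
Solve -7*vax_rate + 52 = 45: vax_rate = (45 - 52) / -7 = 1.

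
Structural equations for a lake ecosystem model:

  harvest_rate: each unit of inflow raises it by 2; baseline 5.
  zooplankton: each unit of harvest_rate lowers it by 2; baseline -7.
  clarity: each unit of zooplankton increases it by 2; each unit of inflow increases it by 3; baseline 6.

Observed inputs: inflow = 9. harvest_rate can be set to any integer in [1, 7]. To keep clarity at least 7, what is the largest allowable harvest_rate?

Intervening on harvest_rate fixes its value directly, overriding its dependence on inflow.
Substituting into the clarity equation gives clarity = -4*harvest_rate + 19.
Require -4*harvest_rate + 19 ≥ 7, so harvest_rate ≤ 3.
The largest integer in [1, 7] satisfying this is 3.

harvest_rate = 3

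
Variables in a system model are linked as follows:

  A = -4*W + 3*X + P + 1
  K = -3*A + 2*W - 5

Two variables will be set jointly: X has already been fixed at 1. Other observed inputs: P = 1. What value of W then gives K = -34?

With X held at 1:
Substituting into the A equation gives A = -4*W + 5.
Substituting into the K equation gives K = 14*W - 20.
Solve 14*W - 20 = -34: W = (-34 + 20) / 14 = -1.

W = -1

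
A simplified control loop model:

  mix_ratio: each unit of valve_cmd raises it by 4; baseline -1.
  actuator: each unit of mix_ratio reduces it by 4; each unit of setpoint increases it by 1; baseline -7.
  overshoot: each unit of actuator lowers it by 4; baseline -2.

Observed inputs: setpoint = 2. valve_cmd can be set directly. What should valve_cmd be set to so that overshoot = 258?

valve_cmd = 4

Substituting into the actuator equation gives actuator = -16*valve_cmd - 1.
overshoot becomes 64*valve_cmd + 2.
Solve 64*valve_cmd + 2 = 258: valve_cmd = (258 - 2) / 64 = 4.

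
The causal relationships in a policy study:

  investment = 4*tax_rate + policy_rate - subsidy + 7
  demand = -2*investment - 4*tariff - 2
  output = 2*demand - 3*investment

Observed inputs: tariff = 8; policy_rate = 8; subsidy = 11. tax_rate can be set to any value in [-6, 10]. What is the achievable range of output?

Substituting into the investment equation gives investment = 4*tax_rate + 4.
This gives demand = -8*tax_rate - 42.
Substituting into the output equation gives output = -28*tax_rate - 96.
Linear in tax_rate, so extremes are at the endpoints: tax_rate = -6 gives output = 72; tax_rate = 10 gives output = -376.

-376 to 72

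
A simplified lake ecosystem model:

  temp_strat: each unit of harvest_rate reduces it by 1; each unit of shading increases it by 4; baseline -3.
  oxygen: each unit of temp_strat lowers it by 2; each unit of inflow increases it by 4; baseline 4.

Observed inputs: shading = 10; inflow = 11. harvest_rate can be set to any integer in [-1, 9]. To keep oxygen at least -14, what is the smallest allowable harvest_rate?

harvest_rate = 6

Substituting into the temp_strat equation gives temp_strat = -harvest_rate + 37.
Substituting into the oxygen equation gives oxygen = 2*harvest_rate - 26.
Require 2*harvest_rate - 26 ≥ -14, so harvest_rate ≥ 6.
The smallest integer in [-1, 9] satisfying this is 6.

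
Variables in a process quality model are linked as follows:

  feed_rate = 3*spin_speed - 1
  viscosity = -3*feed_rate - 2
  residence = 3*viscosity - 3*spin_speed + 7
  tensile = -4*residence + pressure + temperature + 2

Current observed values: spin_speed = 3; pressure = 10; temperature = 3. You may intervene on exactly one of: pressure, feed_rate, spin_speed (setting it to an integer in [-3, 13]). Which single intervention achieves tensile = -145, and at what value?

Intervening on pressure: tensile = pressure + 325. Reaching -145 requires pressure = -470, outside [-3, 13].
Intervening on feed_rate: tensile = 36*feed_rate + 47. Reaching -145 requires feed_rate = -16/3, not an integer.
Intervening on spin_speed: with other inputs at their observed values, tensile = 120*spin_speed - 25. Solving for -145 gives spin_speed = -1, within [-3, 13].

set spin_speed = -1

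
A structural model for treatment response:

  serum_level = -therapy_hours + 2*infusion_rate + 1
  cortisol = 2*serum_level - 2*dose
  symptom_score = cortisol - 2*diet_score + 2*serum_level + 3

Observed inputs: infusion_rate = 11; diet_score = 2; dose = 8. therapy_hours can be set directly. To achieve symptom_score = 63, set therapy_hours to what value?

therapy_hours = 3

Substituting into the serum_level equation gives serum_level = -therapy_hours + 23.
So cortisol = -2*therapy_hours + 30.
This gives symptom_score = -4*therapy_hours + 75.
Solve -4*therapy_hours + 75 = 63: therapy_hours = (63 - 75) / -4 = 3.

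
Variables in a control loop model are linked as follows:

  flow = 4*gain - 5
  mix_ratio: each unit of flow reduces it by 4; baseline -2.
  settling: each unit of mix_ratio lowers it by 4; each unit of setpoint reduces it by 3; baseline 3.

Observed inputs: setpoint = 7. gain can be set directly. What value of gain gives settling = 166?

gain = 4

Substituting into the mix_ratio equation gives mix_ratio = -16*gain + 18.
Substituting into the settling equation gives settling = 64*gain - 90.
Solve 64*gain - 90 = 166: gain = (166 + 90) / 64 = 4.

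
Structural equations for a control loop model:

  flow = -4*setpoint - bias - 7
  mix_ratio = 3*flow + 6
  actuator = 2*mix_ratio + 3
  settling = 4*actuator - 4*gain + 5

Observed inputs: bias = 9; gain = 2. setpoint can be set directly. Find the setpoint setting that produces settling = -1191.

Substituting into the flow equation gives flow = -4*setpoint - 16.
Substituting into the mix_ratio equation gives mix_ratio = -12*setpoint - 42.
This gives actuator = -24*setpoint - 81.
This gives settling = -96*setpoint - 327.
Solve -96*setpoint - 327 = -1191: setpoint = (-1191 + 327) / -96 = 9.

setpoint = 9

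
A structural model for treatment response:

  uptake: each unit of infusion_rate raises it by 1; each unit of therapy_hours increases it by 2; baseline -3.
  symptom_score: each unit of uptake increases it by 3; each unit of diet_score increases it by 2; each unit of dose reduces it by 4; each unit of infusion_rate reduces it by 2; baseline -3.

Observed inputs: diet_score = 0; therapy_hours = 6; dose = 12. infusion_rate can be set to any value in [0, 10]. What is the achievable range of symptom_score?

Substituting into the uptake equation gives uptake = infusion_rate + 9.
Substituting into the symptom_score equation gives symptom_score = infusion_rate - 24.
Linear in infusion_rate, so extremes are at the endpoints: infusion_rate = 0 gives symptom_score = -24; infusion_rate = 10 gives symptom_score = -14.

-24 to -14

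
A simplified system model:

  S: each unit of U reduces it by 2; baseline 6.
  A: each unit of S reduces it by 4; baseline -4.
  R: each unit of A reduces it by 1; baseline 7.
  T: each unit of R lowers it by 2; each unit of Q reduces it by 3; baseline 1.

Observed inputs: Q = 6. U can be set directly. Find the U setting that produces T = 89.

Substituting into the A equation gives A = 8*U - 28.
So R = -8*U + 35.
Substituting into the T equation gives T = 16*U - 87.
Solve 16*U - 87 = 89: U = (89 + 87) / 16 = 11.

U = 11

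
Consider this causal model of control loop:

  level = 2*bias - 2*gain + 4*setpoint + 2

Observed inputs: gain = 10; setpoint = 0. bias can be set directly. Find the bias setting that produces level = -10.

Substituting into the level equation gives level = 2*bias - 18.
Solve 2*bias - 18 = -10: bias = (-10 + 18) / 2 = 4.

bias = 4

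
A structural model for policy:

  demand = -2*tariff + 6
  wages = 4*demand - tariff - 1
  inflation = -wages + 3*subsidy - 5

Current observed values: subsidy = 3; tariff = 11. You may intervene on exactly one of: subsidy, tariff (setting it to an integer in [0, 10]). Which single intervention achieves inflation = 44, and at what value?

set tariff = 7

Intervening on subsidy: inflation = 3*subsidy + 71. Reaching 44 requires subsidy = -9, outside [0, 10].
Intervening on tariff: with other inputs at their observed values, inflation = 9*tariff - 19. Solving for 44 gives tariff = 7, within [0, 10].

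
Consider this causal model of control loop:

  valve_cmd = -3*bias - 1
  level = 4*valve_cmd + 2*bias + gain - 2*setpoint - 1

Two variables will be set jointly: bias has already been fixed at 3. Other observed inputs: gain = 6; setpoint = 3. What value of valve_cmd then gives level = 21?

With bias held at 3:
Intervening on valve_cmd fixes its value directly, overriding its dependence on bias.
Substituting into the level equation gives level = 4*valve_cmd + 5.
Solve 4*valve_cmd + 5 = 21: valve_cmd = (21 - 5) / 4 = 4.

valve_cmd = 4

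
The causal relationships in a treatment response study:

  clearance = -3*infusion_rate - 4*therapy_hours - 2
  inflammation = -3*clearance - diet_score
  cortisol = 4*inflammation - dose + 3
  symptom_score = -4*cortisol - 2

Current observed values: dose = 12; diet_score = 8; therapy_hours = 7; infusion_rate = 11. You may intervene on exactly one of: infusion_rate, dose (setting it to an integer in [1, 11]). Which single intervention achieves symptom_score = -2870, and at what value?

Intervening on infusion_rate: symptom_score = -144*infusion_rate - 1278. Reaching -2870 requires infusion_rate = 199/18, not an integer.
Intervening on dose: with other inputs at their observed values, symptom_score = 4*dose - 2910. Solving for -2870 gives dose = 10, within [1, 11].

set dose = 10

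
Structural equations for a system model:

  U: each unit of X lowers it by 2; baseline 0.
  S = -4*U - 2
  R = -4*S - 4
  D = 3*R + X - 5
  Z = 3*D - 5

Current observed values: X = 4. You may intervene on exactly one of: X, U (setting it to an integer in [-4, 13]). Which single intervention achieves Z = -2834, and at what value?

Intervening on X: with other inputs at their observed values, Z = -285*X + 16. Solving for -2834 gives X = 10, within [-4, 13].
Intervening on U: Z = 144*U + 28. Reaching -2834 requires U = -159/8, not an integer.

set X = 10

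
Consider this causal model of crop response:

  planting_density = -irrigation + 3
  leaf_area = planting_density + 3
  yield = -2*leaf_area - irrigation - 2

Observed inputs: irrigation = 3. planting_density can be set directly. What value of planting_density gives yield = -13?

Intervening on planting_density fixes its value directly, overriding its dependence on irrigation.
Substituting into the yield equation gives yield = -2*planting_density - 11.
Solve -2*planting_density - 11 = -13: planting_density = (-13 + 11) / -2 = 1.

planting_density = 1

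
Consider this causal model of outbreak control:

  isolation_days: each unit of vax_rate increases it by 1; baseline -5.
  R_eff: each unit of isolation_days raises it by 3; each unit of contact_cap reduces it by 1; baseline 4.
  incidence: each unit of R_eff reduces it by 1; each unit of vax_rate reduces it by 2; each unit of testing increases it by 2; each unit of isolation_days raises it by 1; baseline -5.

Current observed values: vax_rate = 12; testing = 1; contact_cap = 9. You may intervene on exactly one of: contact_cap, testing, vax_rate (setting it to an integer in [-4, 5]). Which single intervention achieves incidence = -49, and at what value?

set contact_cap = -4

Intervening on contact_cap: with other inputs at their observed values, incidence = contact_cap - 45. Solving for -49 gives contact_cap = -4, within [-4, 5].
Intervening on testing: incidence = 2*testing - 38. Reaching -49 requires testing = -11/2, not an integer.
Intervening on vax_rate: incidence = -4*vax_rate + 12. Reaching -49 requires vax_rate = 61/4, not an integer.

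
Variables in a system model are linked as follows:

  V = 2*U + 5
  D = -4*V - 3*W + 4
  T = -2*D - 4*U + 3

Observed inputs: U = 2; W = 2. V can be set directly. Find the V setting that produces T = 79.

Intervening on V fixes its value directly, overriding its dependence on U.
Substituting into the D equation gives D = -4*V - 2.
Substituting into the T equation gives T = 8*V - 1.
Solve 8*V - 1 = 79: V = (79 + 1) / 8 = 10.

V = 10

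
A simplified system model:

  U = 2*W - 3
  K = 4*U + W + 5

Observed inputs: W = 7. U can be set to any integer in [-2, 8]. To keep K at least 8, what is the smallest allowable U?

Intervening on U fixes its value directly, overriding its dependence on W.
Substituting into the K equation gives K = 4*U + 12.
Require 4*U + 12 ≥ 8, so U ≥ -1.
The smallest integer in [-2, 8] satisfying this is -1.

U = -1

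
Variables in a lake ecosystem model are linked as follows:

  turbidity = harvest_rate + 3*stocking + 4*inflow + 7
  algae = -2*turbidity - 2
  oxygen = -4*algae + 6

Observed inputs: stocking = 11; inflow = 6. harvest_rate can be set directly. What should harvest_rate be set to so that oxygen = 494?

harvest_rate = -4

Substituting into the turbidity equation gives turbidity = harvest_rate + 64.
Substituting into the algae equation gives algae = -2*harvest_rate - 130.
This gives oxygen = 8*harvest_rate + 526.
Solve 8*harvest_rate + 526 = 494: harvest_rate = (494 - 526) / 8 = -4.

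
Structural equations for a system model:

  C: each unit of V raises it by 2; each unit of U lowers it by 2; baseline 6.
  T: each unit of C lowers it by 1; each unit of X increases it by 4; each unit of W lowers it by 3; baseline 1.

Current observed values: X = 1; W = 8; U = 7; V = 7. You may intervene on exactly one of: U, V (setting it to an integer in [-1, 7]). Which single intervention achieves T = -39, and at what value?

set U = 0

Intervening on U: with other inputs at their observed values, T = 2*U - 39. Solving for -39 gives U = 0, within [-1, 7].
Intervening on V: T = -2*V - 11. Reaching -39 requires V = 14, outside [-1, 7].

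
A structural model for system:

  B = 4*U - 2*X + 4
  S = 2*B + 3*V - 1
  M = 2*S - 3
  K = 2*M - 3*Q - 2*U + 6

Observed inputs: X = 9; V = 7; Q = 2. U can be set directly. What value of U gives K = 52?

Substituting into the B equation gives B = 4*U - 14.
This gives S = 8*U - 8.
So M = 16*U - 19.
So K = 30*U - 38.
Solve 30*U - 38 = 52: U = (52 + 38) / 30 = 3.

U = 3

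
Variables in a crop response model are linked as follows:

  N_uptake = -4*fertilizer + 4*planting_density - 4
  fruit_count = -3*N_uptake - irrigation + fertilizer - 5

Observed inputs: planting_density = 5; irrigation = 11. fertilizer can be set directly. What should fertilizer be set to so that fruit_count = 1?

Substituting into the N_uptake equation gives N_uptake = -4*fertilizer + 16.
Substituting into the fruit_count equation gives fruit_count = 13*fertilizer - 64.
Solve 13*fertilizer - 64 = 1: fertilizer = (1 + 64) / 13 = 5.

fertilizer = 5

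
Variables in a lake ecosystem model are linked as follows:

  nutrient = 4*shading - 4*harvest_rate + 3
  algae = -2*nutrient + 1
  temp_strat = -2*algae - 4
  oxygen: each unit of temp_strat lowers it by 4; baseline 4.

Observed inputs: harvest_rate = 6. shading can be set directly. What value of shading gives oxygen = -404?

shading = 12

Substituting into the nutrient equation gives nutrient = 4*shading - 21.
Substituting into the algae equation gives algae = -8*shading + 43.
So temp_strat = 16*shading - 90.
oxygen becomes -64*shading + 364.
Solve -64*shading + 364 = -404: shading = (-404 - 364) / -64 = 12.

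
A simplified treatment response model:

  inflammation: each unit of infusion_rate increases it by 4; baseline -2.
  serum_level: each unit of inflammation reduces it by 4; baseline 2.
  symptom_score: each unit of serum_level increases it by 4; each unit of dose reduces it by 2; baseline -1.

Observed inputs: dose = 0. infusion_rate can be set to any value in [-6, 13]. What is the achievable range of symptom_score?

Substituting into the serum_level equation gives serum_level = -16*infusion_rate + 10.
So symptom_score = -64*infusion_rate + 39.
Linear in infusion_rate, so extremes are at the endpoints: infusion_rate = -6 gives symptom_score = 423; infusion_rate = 13 gives symptom_score = -793.

-793 to 423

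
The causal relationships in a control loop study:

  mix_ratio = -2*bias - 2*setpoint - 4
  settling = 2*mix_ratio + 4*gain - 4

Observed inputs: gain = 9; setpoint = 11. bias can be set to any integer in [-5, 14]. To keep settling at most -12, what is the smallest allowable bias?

Substituting into the mix_ratio equation gives mix_ratio = -2*bias - 26.
Substituting into the settling equation gives settling = -4*bias - 20.
Require -4*bias - 20 ≤ -12, so bias ≥ -2.
The smallest integer in [-5, 14] satisfying this is -2.

bias = -2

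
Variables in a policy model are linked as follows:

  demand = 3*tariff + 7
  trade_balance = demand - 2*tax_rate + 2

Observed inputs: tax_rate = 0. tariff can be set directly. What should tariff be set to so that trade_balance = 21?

Substituting into the trade_balance equation gives trade_balance = 3*tariff + 9.
Solve 3*tariff + 9 = 21: tariff = (21 - 9) / 3 = 4.

tariff = 4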